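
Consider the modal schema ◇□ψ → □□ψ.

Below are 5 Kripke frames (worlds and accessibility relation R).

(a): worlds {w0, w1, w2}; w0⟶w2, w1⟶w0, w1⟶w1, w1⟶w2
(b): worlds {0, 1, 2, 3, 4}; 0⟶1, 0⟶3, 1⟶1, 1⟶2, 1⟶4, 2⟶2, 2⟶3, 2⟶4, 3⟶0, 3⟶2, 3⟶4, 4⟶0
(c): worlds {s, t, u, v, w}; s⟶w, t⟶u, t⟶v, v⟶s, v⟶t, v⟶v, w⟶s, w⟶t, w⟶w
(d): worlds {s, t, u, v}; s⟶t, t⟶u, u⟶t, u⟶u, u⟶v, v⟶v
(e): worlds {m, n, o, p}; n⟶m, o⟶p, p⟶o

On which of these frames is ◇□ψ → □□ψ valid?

(e)

The schema corresponds to a generalized confluence (Geach) condition: ∀x ∀y ∀z ((xRy ∧ xR²z) → ∃w (yRw ∧ z = w)).
(a): fails — w1Rw0, w1R²w0 but no w with w0Rw and w0=w.
(b): fails — 0R1, 0R²0 but no w with 1Rw and 0=w.
(c): fails — tRu, tR²s but no w* with uRw* and s=w*.
(d): fails — uRt, uR²t but no w with tRw and t=w.
(e): condition met.
Valid on: (e).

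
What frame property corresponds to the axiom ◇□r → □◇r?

This schema is the .2 axiom.
It corresponds to convergence: ∀x ∀y ∀z (Rxy ∧ Rxz → ∃w (Ryw ∧ Rzw)).

convergence: ∀x ∀y ∀z (Rxy ∧ Rxz → ∃w (Ryw ∧ Rzw))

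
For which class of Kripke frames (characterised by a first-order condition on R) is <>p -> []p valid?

Suppose ◇p→□p is valid. Take Rxy, Rxz and set V(p)={y}. Then ◇p at x, so □p at x, so p at z, i.e. z=y.
The converse is a direct semantic check.
So the correspondent is partial functionality.

Partial functionality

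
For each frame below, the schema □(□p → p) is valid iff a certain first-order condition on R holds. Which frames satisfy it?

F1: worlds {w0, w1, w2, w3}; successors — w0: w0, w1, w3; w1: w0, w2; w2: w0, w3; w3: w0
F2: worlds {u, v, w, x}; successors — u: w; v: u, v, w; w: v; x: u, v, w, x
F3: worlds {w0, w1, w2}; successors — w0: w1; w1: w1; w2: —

Frame correspondent (Sahlqvist): ∀x ∀y (Rxy → Ryy) — i.e. shift-reflexivity.
F1: fails — Rw1w2 but not Rw2w2.
F2: fails — Rxw but not Rww.
F3: ✓.

F3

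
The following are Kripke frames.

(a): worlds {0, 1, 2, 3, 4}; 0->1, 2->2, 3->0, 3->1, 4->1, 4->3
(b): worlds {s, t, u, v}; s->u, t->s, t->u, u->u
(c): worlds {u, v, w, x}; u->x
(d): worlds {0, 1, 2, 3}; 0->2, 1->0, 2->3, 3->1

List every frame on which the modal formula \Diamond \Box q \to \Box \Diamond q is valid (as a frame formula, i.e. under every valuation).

(b), (d)

This is the axiom for convergence; its first-order frame correspondent is \forall x \forall y \forall z (Rxy \wedge Rxz \to \exists w (Ryw \wedge Rzw)).
(a): fails — R01 and R01 but 1 and 1 have no common successor.
(b): holds.
(c): fails — Rux and Rux but x and x have no common successor.
(d): holds.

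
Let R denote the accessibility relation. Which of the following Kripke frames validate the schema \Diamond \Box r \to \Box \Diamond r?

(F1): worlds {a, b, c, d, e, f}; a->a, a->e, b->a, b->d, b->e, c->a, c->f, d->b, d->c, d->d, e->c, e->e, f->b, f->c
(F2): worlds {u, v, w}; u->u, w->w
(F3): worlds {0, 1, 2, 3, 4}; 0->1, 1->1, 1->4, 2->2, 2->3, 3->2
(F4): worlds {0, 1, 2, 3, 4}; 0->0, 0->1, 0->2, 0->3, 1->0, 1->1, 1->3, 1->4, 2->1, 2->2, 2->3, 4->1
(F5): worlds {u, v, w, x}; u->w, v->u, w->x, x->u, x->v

This is the axiom for convergence; its first-order frame correspondent is \forall x \forall y \forall z (Rxy \wedge Rxz \to \exists w (Ryw \wedge Rzw)).
(F1): fails — Rba and Rbd but a and d have no common successor.
(F2): satisfies the condition.
(F3): fails — R11 and R14 but 1 and 4 have no common successor.
(F4): fails — R00 and R03 but 0 and 3 have no common successor.
(F5): fails — Rxu and Rxv but u and v have no common successor.
Valid on: (F2).

(F2)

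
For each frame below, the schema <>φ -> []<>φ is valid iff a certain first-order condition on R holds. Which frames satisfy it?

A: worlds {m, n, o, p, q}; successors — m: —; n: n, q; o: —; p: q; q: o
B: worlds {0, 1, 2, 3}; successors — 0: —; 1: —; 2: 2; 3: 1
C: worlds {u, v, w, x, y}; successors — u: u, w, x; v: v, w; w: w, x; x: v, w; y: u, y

none

The schema corresponds to the Euclidean property: forall x forall y forall z (Rxy & Rxz -> Ryz).
A: fails — Rnq and Rnn but not Rqn.
B: fails — R31 and R31 but not R11.
C: fails — Ruw and Ruu but not Rwu.
Valid on no frame.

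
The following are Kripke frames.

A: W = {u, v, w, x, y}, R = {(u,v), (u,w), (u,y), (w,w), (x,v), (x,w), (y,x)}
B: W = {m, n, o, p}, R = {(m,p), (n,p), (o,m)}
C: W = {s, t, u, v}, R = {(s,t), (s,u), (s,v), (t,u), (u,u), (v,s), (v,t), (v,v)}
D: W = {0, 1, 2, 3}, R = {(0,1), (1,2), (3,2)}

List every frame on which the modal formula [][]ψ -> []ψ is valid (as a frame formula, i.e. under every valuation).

Frame correspondent (Sahlqvist): forall x forall y (Rxy -> exists z (Rxz & Rzy)) — i.e. density.
A: fails — Ruv but no z with Ruz and Rzv.
B: fails — Rom but no z with Roz and Rzm.
C: satisfies the condition.
D: fails — R12 but no z with R1z and Rz2.

C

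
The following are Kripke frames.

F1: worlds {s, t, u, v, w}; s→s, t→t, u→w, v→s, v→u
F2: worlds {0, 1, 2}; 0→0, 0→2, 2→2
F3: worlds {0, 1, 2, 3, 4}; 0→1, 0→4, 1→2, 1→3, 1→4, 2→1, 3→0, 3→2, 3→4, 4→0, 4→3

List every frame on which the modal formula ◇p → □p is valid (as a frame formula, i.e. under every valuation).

none

This is the axiom for partial functionality; its first-order frame correspondent is ∀x ∀y ∀z (Rxy ∧ Rxz → y = z).
F1: fails — v sees both s and u.
F2: fails — 0 sees both 0 and 2.
F3: fails — 0 sees both 1 and 4.
Valid on no frame.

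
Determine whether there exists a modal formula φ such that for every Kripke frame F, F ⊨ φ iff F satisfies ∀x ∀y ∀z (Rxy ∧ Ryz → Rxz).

Yes — defined by □q → □□q

This is a Sahlqvist condition; the 4 axiom □q → □□q defines it.
Suppose □q→□□q is valid. Take Rxy, Ryz and set V(q)={w : Rxw}. Then □q at x, so □□q at x, so □q at y, so q at z, i.e. Rxz.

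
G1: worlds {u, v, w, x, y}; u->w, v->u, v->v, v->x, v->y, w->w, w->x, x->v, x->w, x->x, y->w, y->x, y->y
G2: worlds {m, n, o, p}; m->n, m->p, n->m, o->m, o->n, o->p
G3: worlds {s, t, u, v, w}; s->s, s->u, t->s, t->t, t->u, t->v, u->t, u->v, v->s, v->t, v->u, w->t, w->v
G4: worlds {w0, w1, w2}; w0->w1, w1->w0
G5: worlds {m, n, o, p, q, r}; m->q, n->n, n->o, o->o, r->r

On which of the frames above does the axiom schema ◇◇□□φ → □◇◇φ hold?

The schema corresponds to a generalized confluence (Geach) condition: ∀x ∀y ∀z ((xR²y ∧ xRz) → ∃w (yR²w ∧ zR²w)).
G1: condition met.
G2: fails — mR²m, mRn but no w with mR²w and nR²w.
G3: condition met.
G4: fails — w0R²w0, w0Rw1 but no w with w0R²w and w1R²w.
G5: condition met.

G1, G3, G5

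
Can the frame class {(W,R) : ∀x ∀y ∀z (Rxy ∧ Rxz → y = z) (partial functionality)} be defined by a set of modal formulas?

Yes: it is partial functionality, defined by the CD schema ◇p → □p.

Yes — defined by ◇p → □p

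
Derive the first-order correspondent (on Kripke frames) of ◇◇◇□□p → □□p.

This is a Sahlqvist (Geach-type) schema ◇^3□^2p → □^2◇^0p.
Minimal-valuation argument: fix x; take any y with xR^3y and any z with xR^2z. Set V(p) to the set of worlds R-reachable from y in exactly 2 steps. Then □^2p holds at y, so the antecedent holds at x; validity forces ◇^0p at z, giving a w with zR^0w and yR^2w.
First-order correspondent: ∀x ∀y ∀z ((xR³y ∧ xR²z) → ∃w (yR²w ∧ z = w)).

∀x ∀y ∀z ((xR³y ∧ xR²z) → ∃w (yR²w ∧ z = w))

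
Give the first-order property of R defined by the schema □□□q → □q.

∀x ∀z (xRz → ∃w (xR³w ∧ z = w))

This is a Sahlqvist (Geach-type) schema ◇^0□^3q → □^1◇^0q.
First-order correspondent: ∀x ∀z (xRz → ∃w (xR³w ∧ z = w)).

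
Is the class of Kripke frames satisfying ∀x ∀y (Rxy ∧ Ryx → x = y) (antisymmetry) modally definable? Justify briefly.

Not definable by any modal formula

Modal frame validity is preserved under surjective bounded morphisms.
The 8-cycle (worlds s,t,u,v,w,x,y,z with s→t→u→v→w→x→y→z→s) is antisymmetric. Sending even-indexed worlds to a and odd-indexed worlds to b is a surjective bounded morphism onto the two-world frame with a↔b, which is not antisymmetric.
Hence antisymmetry is not modally definable.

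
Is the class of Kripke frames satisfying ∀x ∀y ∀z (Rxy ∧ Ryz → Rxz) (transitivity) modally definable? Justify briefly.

Yes, by □q → □□q

The condition is transitivity. A defining modal formula is □q → □□q.
Suppose □q→□□q is valid. Take Rxy, Ryz and set V(q)={w : Rxw}. Then □q at x, so □□q at x, so □q at y, so q at z, i.e. Rxz.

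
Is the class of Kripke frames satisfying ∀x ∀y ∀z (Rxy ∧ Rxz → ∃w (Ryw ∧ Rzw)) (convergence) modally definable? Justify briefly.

This is a Sahlqvist condition; the .2 axiom ◇□p → □◇p defines it.
Suppose ◇□p→□◇p is valid. Take Rxy, Rxz and set V(p)={w : Ryw}. Then □p at y so ◇□p at x, so □◇p at x, so ◇p at z, giving w with Rzw and Ryw.

Yes, by ◇□p → □◇p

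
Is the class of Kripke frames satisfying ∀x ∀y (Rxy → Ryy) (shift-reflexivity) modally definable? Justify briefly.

Definable; □(□p → p) defines it

This is a Sahlqvist condition; the T□ axiom □(□p → p) defines it.
Suppose □(□p→p) is valid. Take Rxy and set V(p)={w : Ryw}. Then at y, □p holds; since □(□p→p) at x, □p→p at y, so p at y, i.e. Ryy.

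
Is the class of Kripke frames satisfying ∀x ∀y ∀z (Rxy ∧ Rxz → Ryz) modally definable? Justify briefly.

Definable; ◇q → □◇q defines it

This is a Sahlqvist condition; the 5 axiom ◇q → □◇q defines it.
Suppose ◇q→□◇q is valid. Take Rxy, Rxz and set V(q)={y}. Then ◇q at x, so □◇q at x, so ◇q at z, so some w with Rzw has q; w=y, i.e. Rzy. By symmetry of the argument, Ryz.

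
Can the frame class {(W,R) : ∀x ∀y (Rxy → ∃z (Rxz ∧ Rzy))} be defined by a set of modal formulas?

Definable; □□q → □q defines it

Yes: it is density, defined by the C4 schema □□q → □q.
Suppose □□q→□q is valid. Take Rxy and set V(q)={w : xR²w}. Then □□q at x, so □q at x, so q at y, i.e. ∃z(Rxz∧Rzy).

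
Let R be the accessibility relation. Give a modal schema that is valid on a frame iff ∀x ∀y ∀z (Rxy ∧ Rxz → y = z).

◇q → □q

The condition is partial functionality. The CD schema ◇q → □q defines it.
Suppose ◇q→□q is valid. Take Rxy, Rxz and set V(q)={y}. Then ◇q at x, so □q at x, so q at z, i.e. z=y.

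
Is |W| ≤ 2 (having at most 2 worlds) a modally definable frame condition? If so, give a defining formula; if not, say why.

If a class were modally definable it would be closed under disjoint unions (Goldblatt–Thomason).
Any modal formula valid on each of 3 disjoint one-world frames is valid on their disjoint union (validity is preserved under disjoint unions). Each one-world frame has |W|=1≤2, but the union has |W|=3.
So no modal formula (or set of formulas) defines exactly the |W|≤2 frames.

No — not modally definable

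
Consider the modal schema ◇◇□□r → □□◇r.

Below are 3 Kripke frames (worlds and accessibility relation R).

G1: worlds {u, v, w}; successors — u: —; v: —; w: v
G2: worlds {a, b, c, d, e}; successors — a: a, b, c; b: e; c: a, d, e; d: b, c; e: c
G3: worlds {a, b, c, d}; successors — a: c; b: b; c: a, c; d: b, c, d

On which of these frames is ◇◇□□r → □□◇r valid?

The schema corresponds to a generalized confluence (Geach) condition: ∀x ∀y ∀z ((xR²y ∧ xR²z) → ∃w (yR²w ∧ zRw)).
G1: satisfies the condition.
G2: fails — aR²b, aR²b but no w with bR²w and bRw.
G3: fails — dR²a, dR²b but no w with aR²w and bRw.

G1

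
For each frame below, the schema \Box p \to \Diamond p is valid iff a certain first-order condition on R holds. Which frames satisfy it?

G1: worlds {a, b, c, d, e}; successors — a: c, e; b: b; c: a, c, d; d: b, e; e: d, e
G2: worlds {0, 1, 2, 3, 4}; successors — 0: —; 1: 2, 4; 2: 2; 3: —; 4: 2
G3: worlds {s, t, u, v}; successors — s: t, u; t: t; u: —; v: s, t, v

This is the axiom for seriality; its first-order frame correspondent is \forall x \exists y Rxy.
G1: holds.
G2: fails — world 0 has no successor.
G3: fails — world u has no successor.

G1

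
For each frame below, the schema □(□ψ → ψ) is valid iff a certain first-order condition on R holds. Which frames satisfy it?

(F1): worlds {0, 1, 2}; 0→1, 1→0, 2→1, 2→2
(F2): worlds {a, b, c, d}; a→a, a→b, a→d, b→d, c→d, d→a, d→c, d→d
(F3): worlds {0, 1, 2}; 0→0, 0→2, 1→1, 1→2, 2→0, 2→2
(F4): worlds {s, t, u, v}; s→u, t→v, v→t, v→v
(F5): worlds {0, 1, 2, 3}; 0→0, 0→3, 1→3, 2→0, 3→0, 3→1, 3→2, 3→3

(F3)

This is the axiom for shift-reflexivity; its first-order frame correspondent is ∀x ∀y (Rxy → Ryy).
(F1): fails — R01 but not R11.
(F2): fails — Rdc but not Rcc.
(F3): ✓.
(F4): fails — Rsu but not Ruu.
(F5): fails — R32 but not R22.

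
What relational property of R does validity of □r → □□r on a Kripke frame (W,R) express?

Suppose □r→□□r is valid. Take Rxy, Ryz and set V(r)={w : Rxw}. Then □r at x, so □□r at x, so □r at y, so r at z, i.e. Rxz.
Conversely, on a frame with transitivity the schema holds at every world under every valuation.
So the correspondent is transitivity.

transitivity: ∀x ∀y ∀z (Rxy ∧ Ryz → Rxz)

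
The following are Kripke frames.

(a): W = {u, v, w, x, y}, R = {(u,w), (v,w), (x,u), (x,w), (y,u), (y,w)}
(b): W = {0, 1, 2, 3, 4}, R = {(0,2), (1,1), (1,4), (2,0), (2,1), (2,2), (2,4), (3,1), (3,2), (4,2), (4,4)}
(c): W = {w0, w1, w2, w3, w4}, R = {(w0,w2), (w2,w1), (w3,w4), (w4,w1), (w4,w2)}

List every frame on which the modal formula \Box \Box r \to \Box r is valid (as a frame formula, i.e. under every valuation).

(b)

The schema corresponds to density: \forall x \forall y (Rxy \to \exists z (Rxz \wedge Rzy)).
(a): fails — Ruw but no z with Ruz and Rzw.
(b): ✓.
(c): fails — Rw4w2 but no z with Rw4z and Rzw2.
Valid on: (b).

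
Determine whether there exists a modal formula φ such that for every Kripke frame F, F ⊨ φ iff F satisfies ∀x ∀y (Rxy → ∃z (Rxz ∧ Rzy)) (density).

This is a Sahlqvist condition; the C4 axiom □□q → □q defines it.

Definable; □□q → □q defines it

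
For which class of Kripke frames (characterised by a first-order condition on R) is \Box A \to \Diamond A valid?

Suppose □A→◇A is valid. At any x set V(A)=W. Then □A at x, so ◇A at x, so x has a successor.

Seriality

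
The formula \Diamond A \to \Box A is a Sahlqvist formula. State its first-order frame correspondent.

Suppose ◇A→□A is valid. Take Rxy, Rxz and set V(A)={y}. Then ◇A at x, so □A at x, so A at z, i.e. z=y.

partial functionality: \forall x \forall y \forall z (Rxy \wedge Rxz \to y = z)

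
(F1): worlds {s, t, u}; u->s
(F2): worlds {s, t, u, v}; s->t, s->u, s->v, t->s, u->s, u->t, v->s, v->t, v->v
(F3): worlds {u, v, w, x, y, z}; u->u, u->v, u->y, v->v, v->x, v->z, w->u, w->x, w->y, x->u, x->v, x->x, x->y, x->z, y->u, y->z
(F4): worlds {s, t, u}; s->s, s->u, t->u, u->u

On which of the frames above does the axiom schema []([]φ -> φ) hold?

(F4)

The schema corresponds to shift-reflexivity: forall x forall y (Rxy -> Ryy).
(F1): fails — Rus but not Rss.
(F2): fails — Rut but not Rtt.
(F3): fails — Rvz but not Rzz.
(F4): condition met.
Valid on: (F4).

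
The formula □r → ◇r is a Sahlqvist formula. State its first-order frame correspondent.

Suppose □r→◇r is valid. At any x set V(r)=W. Then □r at x, so ◇r at x, so x has a successor.
The converse is a direct semantic check.
Frame condition: ∀x ∃y Rxy.

Seriality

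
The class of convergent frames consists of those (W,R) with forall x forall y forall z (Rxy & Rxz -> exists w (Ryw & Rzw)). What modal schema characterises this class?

A defining formula is ◇□r → □◇r (the .2 axiom).

◇□r → □◇r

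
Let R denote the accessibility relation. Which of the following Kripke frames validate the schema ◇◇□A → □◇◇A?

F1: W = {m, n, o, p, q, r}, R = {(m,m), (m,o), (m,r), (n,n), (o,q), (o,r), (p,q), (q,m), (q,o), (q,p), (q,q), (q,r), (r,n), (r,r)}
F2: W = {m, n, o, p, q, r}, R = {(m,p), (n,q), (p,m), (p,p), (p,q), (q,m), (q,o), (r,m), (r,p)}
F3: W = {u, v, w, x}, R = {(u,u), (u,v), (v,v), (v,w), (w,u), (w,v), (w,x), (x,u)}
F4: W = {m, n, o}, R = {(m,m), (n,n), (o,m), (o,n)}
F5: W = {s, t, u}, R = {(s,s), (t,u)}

F3, F5

The schema corresponds to a generalized confluence (Geach) condition: ∀x ∀y ∀z ((xR²y ∧ xRz) → ∃w (yRw ∧ zR²w)).
F1: fails — oR²p, oRr but no w with pRw and rR²w.
F2: fails — nR²o, nRq but no w with oRw and qR²w.
F3: satisfies the condition.
F4: fails — oR²m, oRn but no w with mRw and nR²w.
F5: satisfies the condition.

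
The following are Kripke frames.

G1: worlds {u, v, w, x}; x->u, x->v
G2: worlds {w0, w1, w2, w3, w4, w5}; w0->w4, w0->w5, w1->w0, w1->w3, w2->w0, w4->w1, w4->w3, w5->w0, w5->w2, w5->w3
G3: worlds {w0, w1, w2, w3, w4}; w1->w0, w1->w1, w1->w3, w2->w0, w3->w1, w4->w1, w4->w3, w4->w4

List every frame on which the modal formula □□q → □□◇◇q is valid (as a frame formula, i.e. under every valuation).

G1

Frame correspondent (Sahlqvist): ∀x ∀z (xR²z → ∃w (xR²w ∧ zR²w)) — i.e. a generalized confluence (Geach) condition.
G1: holds.
G2: fails — w0R²w1 but no w with w0R²w and w1R²w.
G3: fails — w1R²w0 but no w with w1R²w and w0R²w.
Valid on: G1.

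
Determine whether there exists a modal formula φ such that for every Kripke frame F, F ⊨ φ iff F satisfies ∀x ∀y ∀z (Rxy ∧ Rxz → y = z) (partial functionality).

Yes — defined by ◇p → □p

The condition is partial functionality. A defining modal formula is ◇p → □p.
Suppose ◇p→□p is valid. Take Rxy, Rxz and set V(p)={y}. Then ◇p at x, so □p at x, so p at z, i.e. z=y.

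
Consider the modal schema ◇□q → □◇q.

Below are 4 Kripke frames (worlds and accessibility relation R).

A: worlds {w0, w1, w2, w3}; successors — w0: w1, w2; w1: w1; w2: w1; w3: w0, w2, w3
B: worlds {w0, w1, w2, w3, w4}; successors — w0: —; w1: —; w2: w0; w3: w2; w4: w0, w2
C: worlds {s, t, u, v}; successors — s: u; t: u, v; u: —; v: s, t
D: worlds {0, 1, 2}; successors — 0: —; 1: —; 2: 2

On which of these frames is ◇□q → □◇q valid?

This is the axiom for convergence; its first-order frame correspondent is ∀x ∀y ∀z (Rxy ∧ Rxz → ∃w (Ryw ∧ Rzw)).
A: fails — Rw3w2 and Rw3w3 but w2 and w3 have no common successor.
B: fails — Rw2w0 and Rw2w0 but w0 and w0 have no common successor.
C: fails — Rsu and Rsu but u and u have no common successor.
D: condition met.
Valid on: D.

D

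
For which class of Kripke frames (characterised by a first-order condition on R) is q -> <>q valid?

This is frame-equivalent to □q → q (substitute ¬q for q and contrapose).
Suppose □q→q is valid. At any x set V(q)={w : Rxw}. Then □q holds at x, so q holds at x, i.e. Rxx.

Reflexivity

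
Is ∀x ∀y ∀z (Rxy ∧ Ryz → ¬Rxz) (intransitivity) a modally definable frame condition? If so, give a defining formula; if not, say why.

Any modally definable frame class is closed under surjective bounded morphisms.
The 7-cycle (worlds 0,1,2,3,4,5,6 with 0→1→2→3→4→5→6→0) is intransitive. Mapping every world to a single reflexive point • is a surjective bounded morphism; the reflexive point is not intransitive (R••∧R•• but R••).
Hence intransitivity is not modally definable.

Not definable by any modal formula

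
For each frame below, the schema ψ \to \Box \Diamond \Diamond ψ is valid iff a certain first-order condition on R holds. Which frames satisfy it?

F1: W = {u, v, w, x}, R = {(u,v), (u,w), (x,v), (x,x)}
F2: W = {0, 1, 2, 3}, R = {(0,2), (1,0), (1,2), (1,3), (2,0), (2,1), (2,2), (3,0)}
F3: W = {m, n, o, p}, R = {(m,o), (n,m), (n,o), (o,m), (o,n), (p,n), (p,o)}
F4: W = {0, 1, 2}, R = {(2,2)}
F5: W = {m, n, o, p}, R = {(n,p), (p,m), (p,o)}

Frame correspondent (Sahlqvist): \forall x \forall z (xRz \to \exists w (x = w \wedge z R^2 w)) — i.e. a generalized confluence (Geach) condition.
F1: fails — uRv but no t with u=t and vR²t.
F2: fails — 1R3 but no w with 1=w and 3R²w.
F3: fails — nRo but no w with n=w and oR²w.
F4: ✓.
F5: fails — nRp but no w with n=w and pR²w.

F4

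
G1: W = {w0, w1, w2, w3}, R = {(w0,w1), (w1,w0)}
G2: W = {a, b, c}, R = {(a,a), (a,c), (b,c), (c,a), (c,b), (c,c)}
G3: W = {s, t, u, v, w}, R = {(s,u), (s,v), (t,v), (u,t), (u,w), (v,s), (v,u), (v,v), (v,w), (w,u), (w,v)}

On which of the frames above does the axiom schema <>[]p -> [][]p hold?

Frame correspondent (Sahlqvist): forall x forall y forall z ((xRy & x R^2 z) -> exists w (yRw & z = w)) — i.e. a generalized confluence (Geach) condition.
G1: ✓.
G2: fails — aRa, aR²b but no w with aRw and b=w.
G3: fails — sRu, sR²s but no w* with uRw* and s=w*.
Valid on: G1.

G1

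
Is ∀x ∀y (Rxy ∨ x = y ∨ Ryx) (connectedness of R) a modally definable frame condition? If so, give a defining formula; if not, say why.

Modal frame validity is preserved under disjoint unions.
Take 3 disjoint single-world reflexive frames: each is trivially connected, but their disjoint union has 3 worlds with no edge between distinct components, so it is not connected.
So the class is not modally definable.

Not modally definable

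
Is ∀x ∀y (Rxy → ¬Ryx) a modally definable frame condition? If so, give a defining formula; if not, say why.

Any modally definable frame class is closed under surjective bounded morphisms.
The 5-cycle (worlds s,t,u,v,w with s→t→u→v→w→s) is asymmetric. Mapping every world to a single reflexive point • is a surjective bounded morphism, and the reflexive point is not asymmetric (R•• but asymmetry requires ¬R••).
Hence asymmetry is not modally definable.

No — not modally definable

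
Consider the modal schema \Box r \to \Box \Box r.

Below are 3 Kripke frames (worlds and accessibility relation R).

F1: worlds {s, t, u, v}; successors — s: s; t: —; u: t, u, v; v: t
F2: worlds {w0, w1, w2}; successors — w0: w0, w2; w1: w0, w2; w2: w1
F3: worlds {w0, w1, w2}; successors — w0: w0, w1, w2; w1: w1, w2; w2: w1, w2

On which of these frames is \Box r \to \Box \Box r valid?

This is the axiom for transitivity; its first-order frame correspondent is \forall x \forall y \forall z (Rxy \wedge Ryz \to Rxz).
F1: condition met.
F2: fails — Rw1w2 and Rw2w1 but not Rw1w1.
F3: condition met.

F1, F3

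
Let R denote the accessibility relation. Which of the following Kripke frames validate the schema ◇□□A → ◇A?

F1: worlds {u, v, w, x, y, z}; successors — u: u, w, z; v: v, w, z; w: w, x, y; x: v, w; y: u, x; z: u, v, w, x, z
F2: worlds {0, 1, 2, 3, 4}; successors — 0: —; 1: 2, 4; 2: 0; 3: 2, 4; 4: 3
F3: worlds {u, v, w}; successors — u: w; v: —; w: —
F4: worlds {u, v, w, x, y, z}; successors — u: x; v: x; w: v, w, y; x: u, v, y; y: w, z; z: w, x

F1, F4

This is the axiom for a generalized confluence (Geach) condition; its first-order frame correspondent is ∀x ∀y (xRy → ∃w (yR²w ∧ xRw)).
F1: holds.
F2: fails — 1R2 but no w with 2R²w and 1Rw.
F3: fails — uRw but no t with wR²t and uRt.
F4: holds.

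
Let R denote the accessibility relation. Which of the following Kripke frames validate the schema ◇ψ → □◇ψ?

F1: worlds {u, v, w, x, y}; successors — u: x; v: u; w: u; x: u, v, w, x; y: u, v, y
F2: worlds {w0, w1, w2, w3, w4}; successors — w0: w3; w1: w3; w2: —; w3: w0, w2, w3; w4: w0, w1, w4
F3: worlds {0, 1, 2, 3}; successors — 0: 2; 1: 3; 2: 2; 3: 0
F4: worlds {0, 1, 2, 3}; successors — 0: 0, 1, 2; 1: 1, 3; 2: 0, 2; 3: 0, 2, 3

none

Frame correspondent (Sahlqvist): ∀x ∀y ∀z (Rxy ∧ Rxz → Ryz) — i.e. the Euclidean property.
F1: fails — Rvu and Rvu but not Ruu.
F2: fails — Rw3w2 and Rw3w2 but not Rw2w2.
F3: fails — R13 and R13 but not R33.
F4: fails — R02 and R01 but not R21.
Valid on no frame.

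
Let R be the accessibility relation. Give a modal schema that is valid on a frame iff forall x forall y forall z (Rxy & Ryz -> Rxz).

The condition is transitivity. The 4 schema □q → □□q defines it.

□q → □□q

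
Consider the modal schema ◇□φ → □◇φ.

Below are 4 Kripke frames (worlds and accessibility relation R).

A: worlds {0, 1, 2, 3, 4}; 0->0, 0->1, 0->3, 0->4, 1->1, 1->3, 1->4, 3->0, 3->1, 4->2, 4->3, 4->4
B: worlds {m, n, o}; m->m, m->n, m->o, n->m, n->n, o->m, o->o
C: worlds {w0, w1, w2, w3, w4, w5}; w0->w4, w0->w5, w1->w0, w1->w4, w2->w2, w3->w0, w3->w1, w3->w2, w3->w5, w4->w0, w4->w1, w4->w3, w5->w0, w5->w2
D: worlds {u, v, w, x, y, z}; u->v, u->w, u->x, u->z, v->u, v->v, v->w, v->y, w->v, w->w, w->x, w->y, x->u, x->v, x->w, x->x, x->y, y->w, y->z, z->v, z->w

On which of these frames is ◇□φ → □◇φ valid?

B, D

Frame correspondent (Sahlqvist): ∀x ∀y ∀z (Rxy ∧ Rxz → ∃w (Ryw ∧ Rzw)) — i.e. convergence.
A: fails — R04 and R03 but 4 and 3 have no common successor.
B: ✓.
C: fails — Rw1w0 and Rw1w4 but w0 and w4 have no common successor.
D: ✓.
Valid on: B, D.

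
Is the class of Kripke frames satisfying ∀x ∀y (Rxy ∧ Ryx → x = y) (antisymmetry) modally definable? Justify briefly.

Not definable by any modal formula

If a class were modally definable it would be closed under surjective bounded morphisms (Goldblatt–Thomason).
The 6-cycle (worlds 0,1,2,3,4,5 with 0→1→2→3→4→5→0) is antisymmetric. Sending even-indexed worlds to • and odd-indexed worlds to ∘ is a surjective bounded morphism onto the two-world frame with •↔∘, which is not antisymmetric.
So no modal formula (or set of formulas) defines exactly the antisymmetric frames.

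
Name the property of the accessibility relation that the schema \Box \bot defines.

□⊥ is valid iff no world has any successor (otherwise □⊥ fails at any world with one).

Emptiness of R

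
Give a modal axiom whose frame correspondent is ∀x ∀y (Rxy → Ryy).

This is shift-reflexivity; the standard corresponding axiom is T□: □(□r → r).

□(□r → r)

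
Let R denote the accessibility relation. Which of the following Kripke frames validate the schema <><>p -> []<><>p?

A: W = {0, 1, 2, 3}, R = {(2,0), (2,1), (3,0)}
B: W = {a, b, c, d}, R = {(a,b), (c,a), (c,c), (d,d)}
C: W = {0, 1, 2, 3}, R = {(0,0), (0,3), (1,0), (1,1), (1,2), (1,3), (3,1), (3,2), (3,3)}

A

Frame correspondent (Sahlqvist): forall x forall y forall z ((x R^2 y & xRz) -> exists w (y = w & z R^2 w)) — i.e. a generalized confluence (Geach) condition.
A: holds.
B: fails — cR²a, cRa but no w with a=w and aR²w.
C: fails — 1R²0, 1R2 but no w with 0=w and 2R²w.
Valid on: A.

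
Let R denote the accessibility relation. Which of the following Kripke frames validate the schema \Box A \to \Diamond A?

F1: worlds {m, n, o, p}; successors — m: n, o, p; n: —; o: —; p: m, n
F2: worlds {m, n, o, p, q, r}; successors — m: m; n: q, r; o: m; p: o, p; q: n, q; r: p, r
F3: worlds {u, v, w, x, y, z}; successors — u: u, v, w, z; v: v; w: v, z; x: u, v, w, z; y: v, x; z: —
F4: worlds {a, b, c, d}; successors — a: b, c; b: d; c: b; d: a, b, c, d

F2, F4

The schema corresponds to seriality: \forall x \exists y Rxy.
F1: fails — world n has no successor.
F2: satisfies the condition.
F3: fails — world z has no successor.
F4: satisfies the condition.
Valid on: F2, F4.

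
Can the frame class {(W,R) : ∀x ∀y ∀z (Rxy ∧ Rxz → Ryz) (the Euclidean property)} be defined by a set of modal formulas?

The condition is the Euclidean property. A defining modal formula is ◇p → □◇p.
Suppose ◇p→□◇p is valid. Take Rxy, Rxz and set V(p)={y}. Then ◇p at x, so □◇p at x, so ◇p at z, so some w with Rzw has p; w=y, i.e. Rzy. By symmetry of the argument, Ryz.

Yes, by ◇p → □◇p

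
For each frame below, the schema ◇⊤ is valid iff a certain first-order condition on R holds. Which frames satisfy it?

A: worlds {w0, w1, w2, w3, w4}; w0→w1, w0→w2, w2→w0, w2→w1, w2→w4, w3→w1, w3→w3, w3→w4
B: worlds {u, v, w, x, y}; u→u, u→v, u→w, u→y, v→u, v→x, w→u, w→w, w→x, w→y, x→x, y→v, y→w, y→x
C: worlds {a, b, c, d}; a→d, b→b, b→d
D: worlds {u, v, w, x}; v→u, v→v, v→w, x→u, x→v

B

Frame correspondent (Sahlqvist): ∀x ∃y Rxy — i.e. seriality.
A: fails — world w1 has no successor.
B: ✓.
C: fails — world c has no successor.
D: fails — world u has no successor.
Valid on: B.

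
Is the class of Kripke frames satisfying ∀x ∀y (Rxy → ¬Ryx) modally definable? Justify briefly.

Any modally definable frame class is closed under surjective bounded morphisms.
The 5-cycle (worlds a,b,c,d,e with a→b→c→d→e→a) is asymmetric. Mapping every world to a single reflexive point • is a surjective bounded morphism, and the reflexive point is not asymmetric (R•• but asymmetry requires ¬R••).
Hence asymmetry is not modally definable.

Not definable by any modal formula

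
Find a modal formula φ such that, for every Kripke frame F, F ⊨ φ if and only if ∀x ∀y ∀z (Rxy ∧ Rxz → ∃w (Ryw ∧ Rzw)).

This is convergence; the standard corresponding axiom is .2: ◇□q → □◇q.
Suppose ◇□q→□◇q is valid. Take Rxy, Rxz and set V(q)={w : Ryw}. Then □q at y so ◇□q at x, so □◇q at x, so ◇q at z, giving w with Rzw and Ryw.

◇□q → □◇q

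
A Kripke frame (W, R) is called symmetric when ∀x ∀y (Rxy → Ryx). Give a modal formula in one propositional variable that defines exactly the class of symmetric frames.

A defining formula is r → □◇r (the B axiom).
Suppose r→□◇r is valid. Take Rxy and set V(r)={x}. Then r at x, so □◇r at x, so ◇r at y, so some z with Ryz has r; z=x, i.e. Ryx.

r → □◇r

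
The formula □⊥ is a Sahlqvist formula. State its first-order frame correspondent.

emptiness of R

This is the Ver axiom.
It corresponds to emptiness of R: ∀x ∀y ¬Rxy.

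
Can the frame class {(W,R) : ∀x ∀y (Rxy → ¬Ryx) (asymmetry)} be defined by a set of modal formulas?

No — not modally definable

If a class were modally definable it would be closed under surjective bounded morphisms (Goldblatt–Thomason).
The 4-cycle (worlds a,b,c,d with a→b→c→d→a) is asymmetric. Mapping every world to a single reflexive point • is a surjective bounded morphism, and the reflexive point is not asymmetric (R•• but asymmetry requires ¬R••).
So the class is not modally definable.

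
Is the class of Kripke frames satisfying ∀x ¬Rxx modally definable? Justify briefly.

Not modally definable

Modal frame validity is preserved under surjective bounded morphisms.
The 4-cycle (worlds w0,w1,w2,w3 with w0→w1→w2→w3→w0) is irreflexive, and the map sending every world to a single reflexive point • is a surjective bounded morphism (forth: every edge maps to (•,•); back: every world has a successor). So any modal formula valid on the 4-cycle is also valid on the reflexive point, which is not irreflexive.
So the class is not modally definable.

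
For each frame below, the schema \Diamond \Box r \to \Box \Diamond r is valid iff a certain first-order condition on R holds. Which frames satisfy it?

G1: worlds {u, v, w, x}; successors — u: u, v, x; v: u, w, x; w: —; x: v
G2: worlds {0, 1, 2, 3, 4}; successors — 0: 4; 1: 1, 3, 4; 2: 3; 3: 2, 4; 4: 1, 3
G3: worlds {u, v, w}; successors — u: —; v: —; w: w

G3

This is the axiom for convergence; its first-order frame correspondent is \forall x \forall y \forall z (Rxy \wedge Rxz \to \exists w (Ryw \wedge Rzw)).
G1: fails — Ruv and Rux but v and x have no common successor.
G2: fails — R14 and R13 but 4 and 3 have no common successor.
G3: ✓.
Valid on: G3.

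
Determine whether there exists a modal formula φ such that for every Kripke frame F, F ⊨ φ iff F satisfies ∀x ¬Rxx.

Modal frame validity is preserved under surjective bounded morphisms.
The 2-cycle (worlds a,b with a→b→a) is irreflexive, and the map sending every world to a single reflexive point • is a surjective bounded morphism (forth: every edge maps to (•,•); back: every world has a successor). So any modal formula valid on the 2-cycle is also valid on the reflexive point, which is not irreflexive.
So no modal formula (or set of formulas) defines exactly the irreflexive frames.

Not definable by any modal formula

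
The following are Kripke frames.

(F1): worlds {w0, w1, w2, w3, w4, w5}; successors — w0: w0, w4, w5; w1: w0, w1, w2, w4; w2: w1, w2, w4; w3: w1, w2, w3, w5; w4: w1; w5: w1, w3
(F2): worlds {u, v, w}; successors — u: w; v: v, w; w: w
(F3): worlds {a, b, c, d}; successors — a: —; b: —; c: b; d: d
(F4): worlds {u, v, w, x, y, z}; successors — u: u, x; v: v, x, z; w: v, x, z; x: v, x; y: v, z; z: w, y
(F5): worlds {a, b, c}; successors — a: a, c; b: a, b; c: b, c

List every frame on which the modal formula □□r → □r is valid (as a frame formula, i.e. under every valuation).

This is the axiom for density; its first-order frame correspondent is ∀x ∀y (Rxy → ∃z (Rxz ∧ Rzy)).
(F1): condition met.
(F2): condition met.
(F3): fails — Rcb but no z with Rcz and Rzb.
(F4): fails — Rzy but no t with Rzt and Rty.
(F5): condition met.
Valid on: (F1), (F2), (F5).

(F1), (F2), (F5)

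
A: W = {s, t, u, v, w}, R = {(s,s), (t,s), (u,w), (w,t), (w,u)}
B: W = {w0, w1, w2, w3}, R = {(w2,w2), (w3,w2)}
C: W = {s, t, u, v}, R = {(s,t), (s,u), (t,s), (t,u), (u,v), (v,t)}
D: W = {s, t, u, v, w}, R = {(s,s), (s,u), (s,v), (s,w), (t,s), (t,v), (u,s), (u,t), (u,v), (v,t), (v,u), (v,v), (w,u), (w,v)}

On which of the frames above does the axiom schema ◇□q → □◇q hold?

Frame correspondent (Sahlqvist): ∀x ∀y ∀z (Rxy ∧ Rxz → ∃w (Ryw ∧ Rzw)) — i.e. convergence.
A: fails — Rwt and Rwu but t and u have no common successor.
B: ✓.
C: fails — Rsu and Rst but u and t have no common successor.
D: ✓.

B, D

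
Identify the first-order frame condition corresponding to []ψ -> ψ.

Suppose □ψ→ψ is valid. At any x set V(ψ)={w : Rxw}. Then □ψ holds at x, so ψ holds at x, i.e. Rxx.
The converse is a direct semantic check.
Frame condition: forall x Rxx.

Reflexivity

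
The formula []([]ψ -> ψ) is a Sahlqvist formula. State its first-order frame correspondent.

Shift-reflexivity

Suppose □(□ψ→ψ) is valid. Take Rxy and set V(ψ)={w : Ryw}. Then at y, □ψ holds; since □(□ψ→ψ) at x, □ψ→ψ at y, so ψ at y, i.e. Ryy.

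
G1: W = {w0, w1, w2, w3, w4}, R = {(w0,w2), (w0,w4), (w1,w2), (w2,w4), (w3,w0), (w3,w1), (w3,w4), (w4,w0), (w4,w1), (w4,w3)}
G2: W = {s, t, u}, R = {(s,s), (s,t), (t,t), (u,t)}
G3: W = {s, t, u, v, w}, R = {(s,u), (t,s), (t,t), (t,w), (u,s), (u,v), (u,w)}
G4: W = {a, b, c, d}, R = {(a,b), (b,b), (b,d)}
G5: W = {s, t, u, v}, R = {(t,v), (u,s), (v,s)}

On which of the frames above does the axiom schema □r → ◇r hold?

Frame correspondent (Sahlqvist): ∀x ∃y Rxy — i.e. seriality.
G1: satisfies the condition.
G2: satisfies the condition.
G3: fails — world v has no successor.
G4: fails — world c has no successor.
G5: fails — world s has no successor.

G1, G2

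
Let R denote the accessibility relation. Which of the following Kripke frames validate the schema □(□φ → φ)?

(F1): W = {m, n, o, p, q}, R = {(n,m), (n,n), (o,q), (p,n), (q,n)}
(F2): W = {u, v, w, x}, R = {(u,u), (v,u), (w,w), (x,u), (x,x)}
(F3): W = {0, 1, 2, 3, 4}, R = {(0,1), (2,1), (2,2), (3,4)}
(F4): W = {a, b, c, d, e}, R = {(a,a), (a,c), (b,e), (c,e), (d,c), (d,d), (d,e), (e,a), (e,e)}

The schema corresponds to shift-reflexivity: ∀x ∀y (Rxy → Ryy).
(F1): fails — Roq but not Rqq.
(F2): ✓.
(F3): fails — R01 but not R11.
(F4): fails — Rdc but not Rcc.
Valid on: (F2).

(F2)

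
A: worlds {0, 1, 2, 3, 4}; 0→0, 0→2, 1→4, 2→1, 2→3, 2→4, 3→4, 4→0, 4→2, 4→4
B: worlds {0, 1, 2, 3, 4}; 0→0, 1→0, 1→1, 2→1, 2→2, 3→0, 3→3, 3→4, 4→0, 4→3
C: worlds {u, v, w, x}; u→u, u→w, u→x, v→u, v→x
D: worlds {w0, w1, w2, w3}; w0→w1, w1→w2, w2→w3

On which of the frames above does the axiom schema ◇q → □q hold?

D

Frame correspondent (Sahlqvist): ∀x ∀y ∀z (Rxy ∧ Rxz → y = z) — i.e. partial functionality.
A: fails — 0 sees both 0 and 2.
B: fails — 1 sees both 0 and 1.
C: fails — u sees both u and w.
D: condition met.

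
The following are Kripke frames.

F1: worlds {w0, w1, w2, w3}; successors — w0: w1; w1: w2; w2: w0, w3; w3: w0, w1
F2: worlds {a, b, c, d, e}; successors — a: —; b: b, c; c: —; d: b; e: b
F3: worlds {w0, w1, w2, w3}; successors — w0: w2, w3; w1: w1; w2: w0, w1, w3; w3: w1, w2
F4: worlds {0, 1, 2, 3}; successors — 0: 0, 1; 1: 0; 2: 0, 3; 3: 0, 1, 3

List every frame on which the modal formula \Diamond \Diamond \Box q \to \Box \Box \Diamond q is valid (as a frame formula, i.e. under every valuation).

Frame correspondent (Sahlqvist): \forall x \forall y \forall z ((x R^2 y \wedge x R^2 z) \to \exists w (yRw \wedge zRw)) — i.e. a generalized confluence (Geach) condition.
F1: fails — w2R²w0, w2R²w1 but no w with w0Rw and w1Rw.
F2: fails — bR²b, bR²c but no w with bRw and cRw.
F3: fails — w0R²w0, w0R²w1 but no w with w0Rw and w1Rw.
F4: ✓.

F4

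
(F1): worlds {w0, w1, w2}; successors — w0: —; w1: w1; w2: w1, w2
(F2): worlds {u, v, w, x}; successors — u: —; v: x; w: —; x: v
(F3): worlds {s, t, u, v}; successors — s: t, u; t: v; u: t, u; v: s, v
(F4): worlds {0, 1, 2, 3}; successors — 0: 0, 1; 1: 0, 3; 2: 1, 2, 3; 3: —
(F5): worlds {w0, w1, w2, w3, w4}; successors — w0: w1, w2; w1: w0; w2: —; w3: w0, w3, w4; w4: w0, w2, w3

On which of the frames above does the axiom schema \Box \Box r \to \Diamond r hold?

(F3)

This is the axiom for a generalized confluence (Geach) condition; its first-order frame correspondent is \forall x \exists w (x R^2 w \wedge xRw).
(F1): fails — at w0 but no w with w0R²w and w0Rw.
(F2): fails — at u but no t with uR²t and uRt.
(F3): ✓.
(F4): fails — at 3 but no w with 3R²w and 3Rw.
(F5): fails — at w0 but no w with w0R²w and w0Rw.
Valid on: (F3).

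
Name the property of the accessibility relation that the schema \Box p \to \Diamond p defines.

seriality: \forall x \exists y Rxy

Suppose □p→◇p is valid. At any x set V(p)=W. Then □p at x, so ◇p at x, so x has a successor.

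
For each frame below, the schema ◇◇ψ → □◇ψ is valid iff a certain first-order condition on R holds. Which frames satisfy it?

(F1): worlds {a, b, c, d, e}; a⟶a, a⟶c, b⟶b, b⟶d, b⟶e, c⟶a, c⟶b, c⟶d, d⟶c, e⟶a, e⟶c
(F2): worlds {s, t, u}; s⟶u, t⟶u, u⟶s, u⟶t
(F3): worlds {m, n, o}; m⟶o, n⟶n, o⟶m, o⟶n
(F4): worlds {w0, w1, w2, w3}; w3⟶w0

The schema corresponds to a generalized confluence (Geach) condition: ∀x ∀y ∀z ((xR²y ∧ xRz) → ∃w (y = w ∧ zRw)).
(F1): fails — aR²b, aRa but no w with b=w and aRw.
(F2): satisfies the condition.
(F3): fails — oR²n, oRm but no w with n=w and mRw.
(F4): satisfies the condition.
Valid on: (F2), (F4).

(F2), (F4)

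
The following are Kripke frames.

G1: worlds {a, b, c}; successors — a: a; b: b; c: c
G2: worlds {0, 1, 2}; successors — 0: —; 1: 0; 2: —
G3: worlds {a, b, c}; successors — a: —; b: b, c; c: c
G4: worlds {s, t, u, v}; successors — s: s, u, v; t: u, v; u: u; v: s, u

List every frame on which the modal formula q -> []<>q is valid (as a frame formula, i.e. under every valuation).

G1

Frame correspondent (Sahlqvist): forall x forall y (Rxy -> Ryx) — i.e. symmetry.
G1: holds.
G2: fails — R10 but not R01.
G3: fails — Rbc but not Rcb.
G4: fails — Rtv but not Rvt.
Valid on: G1.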